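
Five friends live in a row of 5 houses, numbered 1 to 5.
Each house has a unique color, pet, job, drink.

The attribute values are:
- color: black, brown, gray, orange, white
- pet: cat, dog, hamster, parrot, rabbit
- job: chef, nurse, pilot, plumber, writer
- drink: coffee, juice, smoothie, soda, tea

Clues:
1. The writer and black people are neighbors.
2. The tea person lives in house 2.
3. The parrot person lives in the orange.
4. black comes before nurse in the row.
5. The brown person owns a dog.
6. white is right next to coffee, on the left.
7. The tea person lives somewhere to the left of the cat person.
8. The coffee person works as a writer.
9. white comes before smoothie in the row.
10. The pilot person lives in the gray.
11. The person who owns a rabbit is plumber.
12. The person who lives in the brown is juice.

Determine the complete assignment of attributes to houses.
Solution:

House | Color | Pet | Job | Drink
---------------------------------
  1   | gray | hamster | pilot | soda
  2   | white | rabbit | plumber | tea
  3   | orange | parrot | writer | coffee
  4   | black | cat | chef | smoothie
  5   | brown | dog | nurse | juice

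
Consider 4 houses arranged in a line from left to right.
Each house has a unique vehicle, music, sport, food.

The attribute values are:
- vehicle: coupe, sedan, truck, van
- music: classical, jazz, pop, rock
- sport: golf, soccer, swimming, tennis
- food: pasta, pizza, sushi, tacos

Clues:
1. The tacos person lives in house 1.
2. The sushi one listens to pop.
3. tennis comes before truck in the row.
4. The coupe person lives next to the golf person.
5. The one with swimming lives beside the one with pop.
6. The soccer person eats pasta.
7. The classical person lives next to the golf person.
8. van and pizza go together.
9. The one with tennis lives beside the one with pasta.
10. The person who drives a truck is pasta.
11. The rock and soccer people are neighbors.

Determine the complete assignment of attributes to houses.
Solution:

House | Vehicle | Music | Sport | Food
--------------------------------------
  1   | coupe | classical | swimming | tacos
  2   | sedan | pop | golf | sushi
  3   | van | rock | tennis | pizza
  4   | truck | jazz | soccer | pasta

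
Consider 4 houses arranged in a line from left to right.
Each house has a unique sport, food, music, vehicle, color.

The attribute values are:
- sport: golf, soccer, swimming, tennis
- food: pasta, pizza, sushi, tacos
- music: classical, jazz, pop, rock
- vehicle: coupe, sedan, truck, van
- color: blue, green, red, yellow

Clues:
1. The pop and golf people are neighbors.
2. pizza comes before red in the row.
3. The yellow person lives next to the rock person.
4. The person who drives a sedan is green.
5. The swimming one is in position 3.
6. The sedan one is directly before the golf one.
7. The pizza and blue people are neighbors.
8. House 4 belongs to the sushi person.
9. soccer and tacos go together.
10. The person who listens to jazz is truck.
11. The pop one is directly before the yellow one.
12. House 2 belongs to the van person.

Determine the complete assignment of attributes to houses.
Solution:

House | Sport | Food | Music | Vehicle | Color
----------------------------------------------
  1   | soccer | tacos | pop | sedan | green
  2   | golf | pizza | classical | van | yellow
  3   | swimming | pasta | rock | coupe | blue
  4   | tennis | sushi | jazz | truck | red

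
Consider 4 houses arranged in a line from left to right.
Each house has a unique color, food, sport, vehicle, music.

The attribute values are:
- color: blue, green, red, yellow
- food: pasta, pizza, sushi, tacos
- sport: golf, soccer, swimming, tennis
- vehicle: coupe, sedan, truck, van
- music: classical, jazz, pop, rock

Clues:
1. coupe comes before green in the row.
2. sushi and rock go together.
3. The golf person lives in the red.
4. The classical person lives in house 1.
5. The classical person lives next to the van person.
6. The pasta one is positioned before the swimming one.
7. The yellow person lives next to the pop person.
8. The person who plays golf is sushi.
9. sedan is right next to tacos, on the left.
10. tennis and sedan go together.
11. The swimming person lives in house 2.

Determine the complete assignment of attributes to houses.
Solution:

House | Color | Food | Sport | Vehicle | Music
----------------------------------------------
  1   | yellow | pasta | tennis | sedan | classical
  2   | blue | tacos | swimming | van | pop
  3   | red | sushi | golf | coupe | rock
  4   | green | pizza | soccer | truck | jazz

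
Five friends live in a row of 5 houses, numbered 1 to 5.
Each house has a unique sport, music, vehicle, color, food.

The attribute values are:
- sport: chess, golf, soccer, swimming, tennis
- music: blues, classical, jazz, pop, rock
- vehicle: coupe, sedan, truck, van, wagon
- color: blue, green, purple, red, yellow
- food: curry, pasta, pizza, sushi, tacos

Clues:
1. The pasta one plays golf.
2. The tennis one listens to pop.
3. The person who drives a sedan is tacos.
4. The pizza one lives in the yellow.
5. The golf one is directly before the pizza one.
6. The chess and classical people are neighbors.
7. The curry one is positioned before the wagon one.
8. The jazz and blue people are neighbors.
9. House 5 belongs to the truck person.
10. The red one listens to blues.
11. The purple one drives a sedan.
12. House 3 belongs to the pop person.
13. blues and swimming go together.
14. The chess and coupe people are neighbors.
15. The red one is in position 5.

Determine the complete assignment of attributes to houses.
Solution:

House | Sport | Music | Vehicle | Color | Food
----------------------------------------------
  1   | chess | jazz | van | green | curry
  2   | golf | classical | coupe | blue | pasta
  3   | tennis | pop | wagon | yellow | pizza
  4   | soccer | rock | sedan | purple | tacos
  5   | swimming | blues | truck | red | sushi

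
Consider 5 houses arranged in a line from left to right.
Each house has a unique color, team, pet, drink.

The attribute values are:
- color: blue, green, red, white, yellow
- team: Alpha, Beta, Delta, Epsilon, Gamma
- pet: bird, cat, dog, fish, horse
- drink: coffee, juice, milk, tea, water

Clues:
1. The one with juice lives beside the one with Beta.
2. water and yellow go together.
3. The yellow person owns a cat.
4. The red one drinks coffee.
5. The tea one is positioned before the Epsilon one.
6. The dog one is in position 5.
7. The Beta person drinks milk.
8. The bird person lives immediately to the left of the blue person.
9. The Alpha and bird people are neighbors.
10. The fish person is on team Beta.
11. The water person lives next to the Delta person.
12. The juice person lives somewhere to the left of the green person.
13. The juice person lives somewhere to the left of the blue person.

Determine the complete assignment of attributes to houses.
Solution:

House | Color | Team | Pet | Drink
----------------------------------
  1   | yellow | Alpha | cat | water
  2   | white | Delta | bird | juice
  3   | blue | Beta | fish | milk
  4   | green | Gamma | horse | tea
  5   | red | Epsilon | dog | coffee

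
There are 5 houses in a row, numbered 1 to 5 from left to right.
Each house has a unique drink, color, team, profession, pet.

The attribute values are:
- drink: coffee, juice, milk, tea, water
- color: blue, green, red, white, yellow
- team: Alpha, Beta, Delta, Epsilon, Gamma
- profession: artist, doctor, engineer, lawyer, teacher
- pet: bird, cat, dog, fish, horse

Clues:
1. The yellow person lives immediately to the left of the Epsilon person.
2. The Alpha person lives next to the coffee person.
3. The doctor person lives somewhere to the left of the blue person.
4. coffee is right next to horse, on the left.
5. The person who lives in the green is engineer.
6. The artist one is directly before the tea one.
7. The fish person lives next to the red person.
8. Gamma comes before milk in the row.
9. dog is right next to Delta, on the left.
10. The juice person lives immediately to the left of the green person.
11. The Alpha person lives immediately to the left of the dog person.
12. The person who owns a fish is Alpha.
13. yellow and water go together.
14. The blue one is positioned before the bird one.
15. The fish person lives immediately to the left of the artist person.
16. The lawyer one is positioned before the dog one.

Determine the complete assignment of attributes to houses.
Solution:

House | Drink | Color | Team | Profession | Pet
-----------------------------------------------
  1   | water | yellow | Alpha | lawyer | fish
  2   | coffee | red | Epsilon | artist | dog
  3   | tea | white | Delta | doctor | horse
  4   | juice | blue | Gamma | teacher | cat
  5   | milk | green | Beta | engineer | bird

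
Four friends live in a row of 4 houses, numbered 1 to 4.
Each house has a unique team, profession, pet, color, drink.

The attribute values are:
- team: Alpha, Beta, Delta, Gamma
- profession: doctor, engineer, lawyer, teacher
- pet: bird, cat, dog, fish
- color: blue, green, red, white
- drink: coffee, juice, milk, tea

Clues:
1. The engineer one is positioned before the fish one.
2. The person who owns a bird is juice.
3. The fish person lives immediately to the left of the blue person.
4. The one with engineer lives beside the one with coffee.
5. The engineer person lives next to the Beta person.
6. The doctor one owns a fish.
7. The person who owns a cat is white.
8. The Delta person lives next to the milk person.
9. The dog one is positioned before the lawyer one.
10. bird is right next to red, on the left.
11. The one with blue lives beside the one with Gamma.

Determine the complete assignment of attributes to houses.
Solution:

House | Team | Profession | Pet | Color | Drink
-----------------------------------------------
  1   | Alpha | engineer | bird | green | juice
  2   | Beta | doctor | fish | red | coffee
  3   | Delta | teacher | dog | blue | tea
  4   | Gamma | lawyer | cat | white | milk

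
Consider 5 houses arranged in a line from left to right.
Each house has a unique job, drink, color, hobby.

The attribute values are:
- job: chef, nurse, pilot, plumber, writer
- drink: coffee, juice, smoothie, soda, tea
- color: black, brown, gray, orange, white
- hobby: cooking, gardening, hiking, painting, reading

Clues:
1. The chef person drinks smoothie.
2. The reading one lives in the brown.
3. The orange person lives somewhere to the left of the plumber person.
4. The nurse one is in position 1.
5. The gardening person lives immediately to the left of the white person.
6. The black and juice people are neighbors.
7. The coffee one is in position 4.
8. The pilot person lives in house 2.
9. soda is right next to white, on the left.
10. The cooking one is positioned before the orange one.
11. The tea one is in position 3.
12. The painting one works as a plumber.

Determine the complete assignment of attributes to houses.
Solution:

House | Job | Drink | Color | Hobby
-----------------------------------
  1   | nurse | soda | black | gardening
  2   | pilot | juice | white | cooking
  3   | writer | tea | orange | hiking
  4   | plumber | coffee | gray | painting
  5   | chef | smoothie | brown | reading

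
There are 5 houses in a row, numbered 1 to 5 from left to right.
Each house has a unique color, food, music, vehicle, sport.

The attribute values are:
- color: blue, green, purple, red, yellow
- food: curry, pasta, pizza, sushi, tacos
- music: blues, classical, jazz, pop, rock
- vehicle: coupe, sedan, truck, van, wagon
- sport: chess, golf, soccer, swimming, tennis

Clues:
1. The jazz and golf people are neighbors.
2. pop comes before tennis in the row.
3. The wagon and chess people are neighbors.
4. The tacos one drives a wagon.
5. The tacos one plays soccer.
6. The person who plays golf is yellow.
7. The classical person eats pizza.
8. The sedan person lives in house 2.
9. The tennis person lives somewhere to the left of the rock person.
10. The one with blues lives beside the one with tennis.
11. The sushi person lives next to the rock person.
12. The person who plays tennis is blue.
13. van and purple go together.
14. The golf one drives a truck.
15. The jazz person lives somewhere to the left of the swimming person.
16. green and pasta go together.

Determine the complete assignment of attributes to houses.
Solution:

House | Color | Food | Music | Vehicle | Sport
----------------------------------------------
  1   | red | tacos | pop | wagon | soccer
  2   | green | pasta | blues | sedan | chess
  3   | blue | sushi | jazz | coupe | tennis
  4   | yellow | curry | rock | truck | golf
  5   | purple | pizza | classical | van | swimming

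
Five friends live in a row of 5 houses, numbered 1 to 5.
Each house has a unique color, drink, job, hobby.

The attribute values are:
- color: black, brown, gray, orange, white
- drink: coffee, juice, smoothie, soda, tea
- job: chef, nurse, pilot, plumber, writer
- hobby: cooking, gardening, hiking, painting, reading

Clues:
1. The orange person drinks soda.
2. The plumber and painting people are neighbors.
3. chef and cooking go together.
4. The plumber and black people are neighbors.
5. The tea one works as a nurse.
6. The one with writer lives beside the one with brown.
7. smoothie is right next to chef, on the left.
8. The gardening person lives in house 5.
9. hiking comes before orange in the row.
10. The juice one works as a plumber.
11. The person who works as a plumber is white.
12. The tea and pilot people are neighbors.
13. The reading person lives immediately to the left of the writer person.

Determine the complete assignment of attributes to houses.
Solution:

House | Color | Drink | Job | Hobby
-----------------------------------
  1   | white | juice | plumber | reading
  2   | black | smoothie | writer | painting
  3   | brown | coffee | chef | cooking
  4   | gray | tea | nurse | hiking
  5   | orange | soda | pilot | gardening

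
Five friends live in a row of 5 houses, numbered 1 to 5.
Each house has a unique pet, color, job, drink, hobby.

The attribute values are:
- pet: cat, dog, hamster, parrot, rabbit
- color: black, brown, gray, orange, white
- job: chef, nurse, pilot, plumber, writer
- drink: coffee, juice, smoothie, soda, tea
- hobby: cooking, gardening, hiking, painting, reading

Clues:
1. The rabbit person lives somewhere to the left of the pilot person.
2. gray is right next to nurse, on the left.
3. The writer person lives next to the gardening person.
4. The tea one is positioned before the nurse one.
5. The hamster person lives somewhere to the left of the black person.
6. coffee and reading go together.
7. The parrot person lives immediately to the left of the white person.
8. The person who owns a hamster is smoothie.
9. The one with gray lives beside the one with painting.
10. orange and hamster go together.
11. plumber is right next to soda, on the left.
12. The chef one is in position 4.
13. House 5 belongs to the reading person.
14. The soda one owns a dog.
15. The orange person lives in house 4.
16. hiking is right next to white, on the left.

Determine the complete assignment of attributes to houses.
Solution:

House | Pet | Color | Job | Drink | Hobby
-----------------------------------------
  1   | parrot | gray | plumber | tea | hiking
  2   | dog | white | nurse | soda | painting
  3   | rabbit | brown | writer | juice | cooking
  4   | hamster | orange | chef | smoothie | gardening
  5   | cat | black | pilot | coffee | reading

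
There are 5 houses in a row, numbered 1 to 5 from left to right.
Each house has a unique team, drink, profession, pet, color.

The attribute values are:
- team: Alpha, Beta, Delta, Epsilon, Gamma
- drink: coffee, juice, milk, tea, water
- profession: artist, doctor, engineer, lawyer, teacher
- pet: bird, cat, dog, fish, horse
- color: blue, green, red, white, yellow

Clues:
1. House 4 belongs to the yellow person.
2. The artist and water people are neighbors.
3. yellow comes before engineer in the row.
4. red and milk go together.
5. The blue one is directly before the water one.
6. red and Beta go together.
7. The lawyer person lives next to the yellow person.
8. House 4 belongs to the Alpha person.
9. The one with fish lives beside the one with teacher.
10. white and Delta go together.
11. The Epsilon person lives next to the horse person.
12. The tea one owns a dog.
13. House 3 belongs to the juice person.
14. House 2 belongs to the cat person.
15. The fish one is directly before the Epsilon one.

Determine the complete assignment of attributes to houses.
Solution:

House | Team | Drink | Profession | Pet | Color
-----------------------------------------------
  1   | Gamma | coffee | artist | fish | blue
  2   | Epsilon | water | teacher | cat | green
  3   | Delta | juice | lawyer | horse | white
  4   | Alpha | tea | doctor | dog | yellow
  5   | Beta | milk | engineer | bird | red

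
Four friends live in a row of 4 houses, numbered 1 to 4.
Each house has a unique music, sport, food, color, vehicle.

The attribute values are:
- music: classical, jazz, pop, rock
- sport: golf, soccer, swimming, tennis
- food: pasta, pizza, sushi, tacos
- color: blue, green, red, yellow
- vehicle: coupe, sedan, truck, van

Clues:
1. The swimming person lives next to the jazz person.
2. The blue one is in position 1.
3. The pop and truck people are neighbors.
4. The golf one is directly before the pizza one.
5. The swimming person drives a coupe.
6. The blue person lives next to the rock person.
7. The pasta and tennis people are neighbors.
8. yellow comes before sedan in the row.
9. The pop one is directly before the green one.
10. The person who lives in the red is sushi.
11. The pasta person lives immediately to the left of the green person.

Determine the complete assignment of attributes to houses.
Solution:

House | Music | Sport | Food | Color | Vehicle
----------------------------------------------
  1   | pop | golf | pasta | blue | van
  2   | rock | tennis | pizza | green | truck
  3   | classical | swimming | tacos | yellow | coupe
  4   | jazz | soccer | sushi | red | sedan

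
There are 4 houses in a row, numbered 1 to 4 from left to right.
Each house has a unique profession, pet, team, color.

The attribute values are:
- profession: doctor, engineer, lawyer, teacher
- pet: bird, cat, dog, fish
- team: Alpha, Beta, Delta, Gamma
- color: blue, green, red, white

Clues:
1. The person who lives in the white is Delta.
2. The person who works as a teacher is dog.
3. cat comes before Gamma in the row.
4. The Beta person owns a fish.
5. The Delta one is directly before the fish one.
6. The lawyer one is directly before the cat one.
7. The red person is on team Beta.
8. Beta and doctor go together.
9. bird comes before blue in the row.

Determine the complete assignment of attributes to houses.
Solution:

House | Profession | Pet | Team | Color
---------------------------------------
  1   | lawyer | bird | Alpha | green
  2   | engineer | cat | Delta | white
  3   | doctor | fish | Beta | red
  4   | teacher | dog | Gamma | blue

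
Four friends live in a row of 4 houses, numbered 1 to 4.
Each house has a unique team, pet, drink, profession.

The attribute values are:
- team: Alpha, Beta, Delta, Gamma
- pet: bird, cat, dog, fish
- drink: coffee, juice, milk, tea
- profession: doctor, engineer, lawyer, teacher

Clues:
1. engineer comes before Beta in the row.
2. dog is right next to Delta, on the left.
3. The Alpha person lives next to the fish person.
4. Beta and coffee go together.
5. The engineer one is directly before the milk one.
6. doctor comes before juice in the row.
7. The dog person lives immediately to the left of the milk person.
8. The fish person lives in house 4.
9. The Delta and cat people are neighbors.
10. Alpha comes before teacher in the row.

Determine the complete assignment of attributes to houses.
Solution:

House | Team | Pet | Drink | Profession
---------------------------------------
  1   | Gamma | dog | tea | engineer
  2   | Delta | bird | milk | doctor
  3   | Alpha | cat | juice | lawyer
  4   | Beta | fish | coffee | teacher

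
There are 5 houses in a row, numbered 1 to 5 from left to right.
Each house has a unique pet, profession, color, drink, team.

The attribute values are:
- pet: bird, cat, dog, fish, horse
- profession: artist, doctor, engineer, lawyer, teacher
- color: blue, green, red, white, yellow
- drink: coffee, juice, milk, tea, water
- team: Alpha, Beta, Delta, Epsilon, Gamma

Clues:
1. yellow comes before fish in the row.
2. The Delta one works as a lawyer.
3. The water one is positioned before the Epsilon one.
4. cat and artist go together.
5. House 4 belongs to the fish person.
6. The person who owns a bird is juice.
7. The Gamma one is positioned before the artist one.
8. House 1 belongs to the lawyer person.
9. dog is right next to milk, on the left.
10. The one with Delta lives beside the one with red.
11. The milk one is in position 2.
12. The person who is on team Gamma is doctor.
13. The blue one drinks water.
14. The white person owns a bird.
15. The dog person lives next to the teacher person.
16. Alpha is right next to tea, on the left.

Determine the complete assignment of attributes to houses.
Solution:

House | Pet | Profession | Color | Drink | Team
-----------------------------------------------
  1   | dog | lawyer | yellow | coffee | Delta
  2   | horse | teacher | red | milk | Beta
  3   | bird | doctor | white | juice | Gamma
  4   | fish | engineer | blue | water | Alpha
  5   | cat | artist | green | tea | Epsilon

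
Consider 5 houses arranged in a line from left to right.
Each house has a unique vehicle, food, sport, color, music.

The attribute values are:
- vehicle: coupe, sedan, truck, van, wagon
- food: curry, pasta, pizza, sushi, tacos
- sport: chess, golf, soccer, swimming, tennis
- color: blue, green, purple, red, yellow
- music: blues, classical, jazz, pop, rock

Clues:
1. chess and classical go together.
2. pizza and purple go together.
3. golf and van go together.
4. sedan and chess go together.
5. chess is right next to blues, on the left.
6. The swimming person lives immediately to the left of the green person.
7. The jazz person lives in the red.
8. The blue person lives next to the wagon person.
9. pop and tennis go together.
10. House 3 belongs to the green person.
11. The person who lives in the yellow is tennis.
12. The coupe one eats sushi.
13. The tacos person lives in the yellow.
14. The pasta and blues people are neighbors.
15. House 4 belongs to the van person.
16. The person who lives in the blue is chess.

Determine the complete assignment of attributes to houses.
Solution:

House | Vehicle | Food | Sport | Color | Music
----------------------------------------------
  1   | sedan | pasta | chess | blue | classical
  2   | wagon | pizza | swimming | purple | blues
  3   | coupe | sushi | soccer | green | rock
  4   | van | curry | golf | red | jazz
  5   | truck | tacos | tennis | yellow | pop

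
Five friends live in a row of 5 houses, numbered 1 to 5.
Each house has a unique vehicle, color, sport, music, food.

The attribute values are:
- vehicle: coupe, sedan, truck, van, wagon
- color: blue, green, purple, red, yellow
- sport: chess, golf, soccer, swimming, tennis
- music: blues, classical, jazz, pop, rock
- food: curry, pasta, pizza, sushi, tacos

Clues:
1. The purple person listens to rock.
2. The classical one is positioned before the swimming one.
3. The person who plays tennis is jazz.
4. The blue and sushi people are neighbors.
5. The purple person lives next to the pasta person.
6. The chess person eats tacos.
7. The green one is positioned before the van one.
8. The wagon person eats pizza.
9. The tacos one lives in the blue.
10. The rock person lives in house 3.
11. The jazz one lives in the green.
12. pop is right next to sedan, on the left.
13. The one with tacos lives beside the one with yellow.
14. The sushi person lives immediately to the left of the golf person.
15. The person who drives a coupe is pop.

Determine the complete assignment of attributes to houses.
Solution:

House | Vehicle | Color | Sport | Music | Food
----------------------------------------------
  1   | coupe | blue | chess | pop | tacos
  2   | sedan | yellow | soccer | classical | sushi
  3   | wagon | purple | golf | rock | pizza
  4   | truck | green | tennis | jazz | pasta
  5   | van | red | swimming | blues | curry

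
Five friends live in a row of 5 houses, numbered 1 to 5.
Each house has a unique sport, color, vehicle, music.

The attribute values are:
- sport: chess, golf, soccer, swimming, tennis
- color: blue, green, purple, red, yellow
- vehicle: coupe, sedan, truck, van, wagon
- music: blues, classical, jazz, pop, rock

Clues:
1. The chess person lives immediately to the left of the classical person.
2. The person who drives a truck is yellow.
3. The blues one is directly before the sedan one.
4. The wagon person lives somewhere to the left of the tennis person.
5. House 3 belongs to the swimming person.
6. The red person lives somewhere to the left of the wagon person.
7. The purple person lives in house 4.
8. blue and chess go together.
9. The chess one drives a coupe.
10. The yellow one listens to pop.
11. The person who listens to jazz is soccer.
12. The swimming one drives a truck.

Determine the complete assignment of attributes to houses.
Solution:

House | Sport | Color | Vehicle | Music
---------------------------------------
  1   | chess | blue | coupe | blues
  2   | golf | red | sedan | classical
  3   | swimming | yellow | truck | pop
  4   | soccer | purple | wagon | jazz
  5   | tennis | green | van | rock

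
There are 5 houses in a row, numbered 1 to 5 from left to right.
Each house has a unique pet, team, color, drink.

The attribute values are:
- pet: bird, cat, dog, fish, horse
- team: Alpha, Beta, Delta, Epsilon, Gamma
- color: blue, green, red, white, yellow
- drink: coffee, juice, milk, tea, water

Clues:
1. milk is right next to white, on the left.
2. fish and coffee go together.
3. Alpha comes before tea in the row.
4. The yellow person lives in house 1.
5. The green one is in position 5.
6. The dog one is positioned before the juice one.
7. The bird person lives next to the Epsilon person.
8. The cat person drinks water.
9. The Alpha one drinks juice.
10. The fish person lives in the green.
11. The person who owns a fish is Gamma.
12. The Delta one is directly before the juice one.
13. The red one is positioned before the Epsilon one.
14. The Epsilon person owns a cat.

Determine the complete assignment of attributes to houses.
Solution:

House | Pet | Team | Color | Drink
----------------------------------
  1   | dog | Delta | yellow | milk
  2   | horse | Alpha | white | juice
  3   | bird | Beta | red | tea
  4   | cat | Epsilon | blue | water
  5   | fish | Gamma | green | coffee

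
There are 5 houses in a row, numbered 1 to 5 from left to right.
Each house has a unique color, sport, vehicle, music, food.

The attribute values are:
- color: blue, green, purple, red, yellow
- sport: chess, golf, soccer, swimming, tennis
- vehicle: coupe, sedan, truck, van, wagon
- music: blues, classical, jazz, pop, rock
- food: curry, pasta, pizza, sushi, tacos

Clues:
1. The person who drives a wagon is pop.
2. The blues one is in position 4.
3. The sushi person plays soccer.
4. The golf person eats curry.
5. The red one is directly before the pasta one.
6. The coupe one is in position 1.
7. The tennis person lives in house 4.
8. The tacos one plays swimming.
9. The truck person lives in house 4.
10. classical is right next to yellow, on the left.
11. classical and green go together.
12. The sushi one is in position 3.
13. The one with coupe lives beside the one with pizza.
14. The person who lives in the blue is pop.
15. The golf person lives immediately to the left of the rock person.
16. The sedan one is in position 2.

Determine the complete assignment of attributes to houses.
Solution:

House | Color | Sport | Vehicle | Music | Food
----------------------------------------------
  1   | green | golf | coupe | classical | curry
  2   | yellow | chess | sedan | rock | pizza
  3   | red | soccer | van | jazz | sushi
  4   | purple | tennis | truck | blues | pasta
  5   | blue | swimming | wagon | pop | tacos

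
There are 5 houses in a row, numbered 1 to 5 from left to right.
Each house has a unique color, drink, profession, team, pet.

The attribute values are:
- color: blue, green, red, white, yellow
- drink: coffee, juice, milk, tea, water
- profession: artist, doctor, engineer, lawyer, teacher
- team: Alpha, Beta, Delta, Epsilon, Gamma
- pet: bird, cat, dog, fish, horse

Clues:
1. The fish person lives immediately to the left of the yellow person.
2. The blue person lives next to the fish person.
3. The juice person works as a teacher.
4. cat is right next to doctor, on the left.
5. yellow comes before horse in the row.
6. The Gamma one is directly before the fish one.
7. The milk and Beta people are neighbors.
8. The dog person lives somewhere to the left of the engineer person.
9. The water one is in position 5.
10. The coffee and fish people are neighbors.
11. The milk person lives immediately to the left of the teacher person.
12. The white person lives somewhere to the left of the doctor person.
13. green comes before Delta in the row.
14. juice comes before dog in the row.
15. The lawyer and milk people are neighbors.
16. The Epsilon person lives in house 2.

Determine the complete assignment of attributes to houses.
Solution:

House | Color | Drink | Profession | Team | Pet
-----------------------------------------------
  1   | blue | coffee | lawyer | Gamma | bird
  2   | white | milk | artist | Epsilon | fish
  3   | yellow | juice | teacher | Beta | cat
  4   | green | tea | doctor | Alpha | dog
  5   | red | water | engineer | Delta | horse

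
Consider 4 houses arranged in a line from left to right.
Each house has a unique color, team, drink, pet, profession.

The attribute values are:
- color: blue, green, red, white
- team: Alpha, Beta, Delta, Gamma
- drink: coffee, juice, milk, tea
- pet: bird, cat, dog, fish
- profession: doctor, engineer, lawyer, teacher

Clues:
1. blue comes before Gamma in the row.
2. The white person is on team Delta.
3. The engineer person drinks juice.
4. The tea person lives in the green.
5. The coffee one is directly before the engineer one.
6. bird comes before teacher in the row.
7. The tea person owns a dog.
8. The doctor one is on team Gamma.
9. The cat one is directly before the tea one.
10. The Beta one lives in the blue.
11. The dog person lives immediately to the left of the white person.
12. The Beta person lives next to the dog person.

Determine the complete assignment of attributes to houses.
Solution:

House | Color | Team | Drink | Pet | Profession
-----------------------------------------------
  1   | red | Alpha | coffee | bird | lawyer
  2   | blue | Beta | juice | cat | engineer
  3   | green | Gamma | tea | dog | doctor
  4   | white | Delta | milk | fish | teacher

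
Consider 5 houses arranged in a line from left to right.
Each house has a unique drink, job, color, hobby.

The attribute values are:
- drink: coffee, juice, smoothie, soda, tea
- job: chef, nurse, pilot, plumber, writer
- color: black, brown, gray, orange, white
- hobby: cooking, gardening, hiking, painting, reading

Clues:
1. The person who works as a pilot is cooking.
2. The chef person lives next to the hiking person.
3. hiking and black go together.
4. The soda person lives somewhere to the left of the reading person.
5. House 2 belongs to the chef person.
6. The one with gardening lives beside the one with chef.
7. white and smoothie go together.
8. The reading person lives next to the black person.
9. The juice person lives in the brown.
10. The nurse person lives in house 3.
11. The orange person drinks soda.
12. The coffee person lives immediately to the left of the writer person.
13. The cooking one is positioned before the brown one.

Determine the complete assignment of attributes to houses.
Solution:

House | Drink | Job | Color | Hobby
-----------------------------------
  1   | soda | plumber | orange | gardening
  2   | smoothie | chef | white | reading
  3   | tea | nurse | black | hiking
  4   | coffee | pilot | gray | cooking
  5   | juice | writer | brown | painting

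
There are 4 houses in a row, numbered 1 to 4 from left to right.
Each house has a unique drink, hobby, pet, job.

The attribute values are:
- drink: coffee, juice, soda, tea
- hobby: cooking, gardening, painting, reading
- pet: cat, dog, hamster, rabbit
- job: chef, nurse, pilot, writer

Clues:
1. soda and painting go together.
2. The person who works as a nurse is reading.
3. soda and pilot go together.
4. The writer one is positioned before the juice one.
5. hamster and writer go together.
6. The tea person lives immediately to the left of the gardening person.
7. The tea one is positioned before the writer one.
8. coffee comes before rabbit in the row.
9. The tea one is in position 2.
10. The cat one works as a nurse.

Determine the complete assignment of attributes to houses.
Solution:

House | Drink | Hobby | Pet | Job
---------------------------------
  1   | soda | painting | dog | pilot
  2   | tea | reading | cat | nurse
  3   | coffee | gardening | hamster | writer
  4   | juice | cooking | rabbit | chef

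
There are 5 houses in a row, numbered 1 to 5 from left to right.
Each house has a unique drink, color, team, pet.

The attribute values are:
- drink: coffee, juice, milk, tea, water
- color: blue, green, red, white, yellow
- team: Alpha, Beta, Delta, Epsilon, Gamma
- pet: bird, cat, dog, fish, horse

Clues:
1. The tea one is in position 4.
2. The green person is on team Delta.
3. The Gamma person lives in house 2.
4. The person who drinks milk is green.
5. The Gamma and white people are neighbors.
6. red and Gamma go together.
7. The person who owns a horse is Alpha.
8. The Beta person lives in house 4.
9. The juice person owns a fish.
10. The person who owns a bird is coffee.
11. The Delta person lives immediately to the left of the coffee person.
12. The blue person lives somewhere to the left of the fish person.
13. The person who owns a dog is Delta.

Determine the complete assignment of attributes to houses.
Solution:

House | Drink | Color | Team | Pet
----------------------------------
  1   | milk | green | Delta | dog
  2   | coffee | red | Gamma | bird
  3   | water | white | Alpha | horse
  4   | tea | blue | Beta | cat
  5   | juice | yellow | Epsilon | fish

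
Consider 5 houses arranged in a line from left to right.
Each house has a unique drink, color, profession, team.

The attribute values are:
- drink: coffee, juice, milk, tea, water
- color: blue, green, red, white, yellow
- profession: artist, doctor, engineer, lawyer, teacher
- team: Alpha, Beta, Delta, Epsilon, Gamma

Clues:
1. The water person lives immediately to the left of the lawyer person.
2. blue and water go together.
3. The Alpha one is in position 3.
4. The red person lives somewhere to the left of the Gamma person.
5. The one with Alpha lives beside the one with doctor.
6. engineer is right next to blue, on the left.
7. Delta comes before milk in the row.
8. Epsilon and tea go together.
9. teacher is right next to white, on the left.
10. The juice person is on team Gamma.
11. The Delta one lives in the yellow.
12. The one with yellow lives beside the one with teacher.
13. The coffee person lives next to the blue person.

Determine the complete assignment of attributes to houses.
Solution:

House | Drink | Color | Profession | Team
-----------------------------------------
  1   | coffee | yellow | engineer | Delta
  2   | water | blue | teacher | Beta
  3   | milk | white | lawyer | Alpha
  4   | tea | red | doctor | Epsilon
  5   | juice | green | artist | Gamma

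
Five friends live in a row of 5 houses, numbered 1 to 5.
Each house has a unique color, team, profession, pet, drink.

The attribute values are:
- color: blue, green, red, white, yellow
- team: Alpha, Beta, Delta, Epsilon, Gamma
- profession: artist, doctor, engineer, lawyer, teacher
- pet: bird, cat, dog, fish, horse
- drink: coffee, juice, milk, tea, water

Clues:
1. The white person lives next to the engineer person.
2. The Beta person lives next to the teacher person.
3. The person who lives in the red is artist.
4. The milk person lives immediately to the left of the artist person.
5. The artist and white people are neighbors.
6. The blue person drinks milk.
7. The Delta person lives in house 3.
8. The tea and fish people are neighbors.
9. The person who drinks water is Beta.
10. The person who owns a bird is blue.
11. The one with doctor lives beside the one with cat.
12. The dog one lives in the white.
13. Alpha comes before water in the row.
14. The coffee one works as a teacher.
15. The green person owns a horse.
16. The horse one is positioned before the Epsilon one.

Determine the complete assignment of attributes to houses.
Solution:

House | Color | Team | Profession | Pet | Drink
-----------------------------------------------
  1   | blue | Alpha | doctor | bird | milk
  2   | red | Beta | artist | cat | water
  3   | white | Delta | teacher | dog | coffee
  4   | green | Gamma | engineer | horse | tea
  5   | yellow | Epsilon | lawyer | fish | juice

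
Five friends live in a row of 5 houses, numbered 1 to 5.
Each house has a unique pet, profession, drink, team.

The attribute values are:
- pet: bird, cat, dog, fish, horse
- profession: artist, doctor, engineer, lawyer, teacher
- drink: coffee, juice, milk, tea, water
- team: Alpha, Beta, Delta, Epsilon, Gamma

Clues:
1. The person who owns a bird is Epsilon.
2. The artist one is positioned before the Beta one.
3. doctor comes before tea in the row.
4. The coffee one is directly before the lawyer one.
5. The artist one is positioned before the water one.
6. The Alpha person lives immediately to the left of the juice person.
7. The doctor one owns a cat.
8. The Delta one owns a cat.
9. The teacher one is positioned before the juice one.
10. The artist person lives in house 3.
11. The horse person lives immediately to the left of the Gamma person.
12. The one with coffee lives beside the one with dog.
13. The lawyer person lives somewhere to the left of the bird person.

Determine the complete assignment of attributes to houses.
Solution:

House | Pet | Profession | Drink | Team
---------------------------------------
  1   | horse | teacher | coffee | Alpha
  2   | dog | lawyer | juice | Gamma
  3   | bird | artist | milk | Epsilon
  4   | cat | doctor | water | Delta
  5   | fish | engineer | tea | Beta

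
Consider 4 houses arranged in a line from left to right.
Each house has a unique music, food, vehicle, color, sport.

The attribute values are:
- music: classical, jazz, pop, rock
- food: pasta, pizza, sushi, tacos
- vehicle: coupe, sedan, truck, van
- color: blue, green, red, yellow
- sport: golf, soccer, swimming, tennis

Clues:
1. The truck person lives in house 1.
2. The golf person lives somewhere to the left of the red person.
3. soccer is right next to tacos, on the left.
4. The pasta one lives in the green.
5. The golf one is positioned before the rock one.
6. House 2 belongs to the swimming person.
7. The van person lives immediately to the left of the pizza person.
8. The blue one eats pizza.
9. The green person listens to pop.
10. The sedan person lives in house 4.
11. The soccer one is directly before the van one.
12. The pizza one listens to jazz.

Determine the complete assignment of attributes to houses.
Solution:

House | Music | Food | Vehicle | Color | Sport
----------------------------------------------
  1   | pop | pasta | truck | green | soccer
  2   | classical | tacos | van | yellow | swimming
  3   | jazz | pizza | coupe | blue | golf
  4   | rock | sushi | sedan | red | tennis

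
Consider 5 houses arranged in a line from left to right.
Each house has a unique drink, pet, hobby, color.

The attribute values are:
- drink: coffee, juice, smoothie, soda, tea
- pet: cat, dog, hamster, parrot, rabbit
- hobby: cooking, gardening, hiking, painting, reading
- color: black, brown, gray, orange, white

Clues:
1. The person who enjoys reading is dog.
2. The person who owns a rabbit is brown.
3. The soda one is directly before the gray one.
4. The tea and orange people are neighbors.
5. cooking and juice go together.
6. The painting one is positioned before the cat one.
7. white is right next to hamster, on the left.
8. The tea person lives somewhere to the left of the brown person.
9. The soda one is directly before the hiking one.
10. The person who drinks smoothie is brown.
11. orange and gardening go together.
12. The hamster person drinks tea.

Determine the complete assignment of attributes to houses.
Solution:

House | Drink | Pet | Hobby | Color
-----------------------------------
  1   | soda | dog | reading | white
  2   | tea | hamster | hiking | gray
  3   | coffee | parrot | gardening | orange
  4   | smoothie | rabbit | painting | brown
  5   | juice | cat | cooking | black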